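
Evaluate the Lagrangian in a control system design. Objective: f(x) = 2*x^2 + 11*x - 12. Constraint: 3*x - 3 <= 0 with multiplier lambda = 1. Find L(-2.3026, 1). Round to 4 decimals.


Step 1: Evaluate f(x).
f(-2.3026) = 2*(-2.3026)^2 + 11*(-2.3026) - 12 = -26.7247
Step 2: Evaluate g(x).
g(-2.3026) = 3*-2.3026 - 3 = -9.9078
Step 3: Compute Lagrangian.
L = -26.7247 + 1*-9.9078 = -36.6325


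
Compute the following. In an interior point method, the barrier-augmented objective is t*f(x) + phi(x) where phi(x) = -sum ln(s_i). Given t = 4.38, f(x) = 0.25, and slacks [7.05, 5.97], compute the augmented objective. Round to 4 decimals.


Step 1: Compute log-barrier.
ln values: [1.953, 1.7867]
phi = -(1.953 + 1.7867) = -3.7398
Step 2: Compute augmented objective.
t*f(x) = 4.38*0.25 = 1.095
Total = 1.095 - 3.7398 = -2.6448


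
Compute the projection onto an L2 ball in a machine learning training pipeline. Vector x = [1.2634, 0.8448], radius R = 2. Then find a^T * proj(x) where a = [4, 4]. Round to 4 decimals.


Step 1: Compute ||x|| (intermediates to 6 decimals).
||x|| = sqrt(1.2634^2 + 0.8448^2) = 1.519825
Step 2: Project.
Since ||x|| <= R, proj = x (no scaling needed).
proj(x) = [1.2634, 0.8448]
Step 3: Dot product.
a^T * proj(x) = 4*1.2634 + 4*0.8448 = 8.4328


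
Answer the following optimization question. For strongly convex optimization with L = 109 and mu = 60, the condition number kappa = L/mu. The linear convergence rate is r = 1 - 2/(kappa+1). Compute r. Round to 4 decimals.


Step 1: Compute the condition number.
kappa = L/mu = 109/60 = 1.8167
Step 2: Compute the convergence rate.
r = 1 - 2/(kappa + 1) = 1 - 2*mu/(L + mu) = (L - mu)/(L + mu) = 49/169 = 0.2899


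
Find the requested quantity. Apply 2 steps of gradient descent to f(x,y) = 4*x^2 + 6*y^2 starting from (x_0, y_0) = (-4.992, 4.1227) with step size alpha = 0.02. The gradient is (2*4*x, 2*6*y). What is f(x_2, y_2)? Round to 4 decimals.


Gradient descent on f(x,y) = 4*x^2 + 6*y^2.
Starting point: (-4.992, 4.1227), alpha = 0.02
Step 1: grad_x = 2*4*-4.992 = -39.936, grad_y = 2*6*4.1227 = 49.4724
  x_1 = -4.992 - 0.02*-39.936 = -4.1933
  y_1 = 4.1227 - 0.02*49.4724 = 3.1333
Step 2: grad_x = 2*4*-4.1933 = -33.5462, grad_y = 2*6*3.1333 = 37.599
  x_2 = -4.1933 - 0.02*-33.5462 = -3.5224
  y_2 = 3.1333 - 0.02*37.599 = 2.3813
f(-3.5224, 2.3813) = 4*(-3.5224)^2 + 6*2.3813^2 = 83.6507


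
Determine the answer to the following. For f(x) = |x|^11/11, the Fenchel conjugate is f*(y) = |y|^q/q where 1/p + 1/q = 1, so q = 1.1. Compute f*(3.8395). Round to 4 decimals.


The conjugate exponent q satisfies 1/p + 1/q = 1.
p = 11, so q = 11/(11 - 1) = 1.1
|y|^q = 3.8395^1.1 = 4.3924
f*(3.8395) = 4.3924 / 1.1 = 3.9931


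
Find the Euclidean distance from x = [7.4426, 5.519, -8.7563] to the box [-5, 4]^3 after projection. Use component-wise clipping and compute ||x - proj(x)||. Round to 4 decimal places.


Project each component onto [-5, 4].
clip(7.4426) = 4.0, clip(5.519) = 4.0, clip(-8.7563) = -5.0
Projection = [4.0, 4.0, -5.0]
Squared diffs: [11.8515, 2.3074, 14.1098]
Distance = sqrt(28.2687) = 5.3168


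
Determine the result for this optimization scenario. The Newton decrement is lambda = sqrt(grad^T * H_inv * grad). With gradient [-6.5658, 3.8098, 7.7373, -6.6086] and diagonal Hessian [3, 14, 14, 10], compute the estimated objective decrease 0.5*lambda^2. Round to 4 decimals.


Step 1: H is diagonal, so H^(-1) * g = [-2.1886, 0.2721, 0.5527, -0.6609].
Step 2: g^T H^(-1) g = sum_i g_i^2 / H_ii
  = (-6.5658)^2/3 + (3.8098)^2/14 + (7.7373)^2/14 + (-6.6086)^2/10
  = 14.3699 + 1.0368 + 4.2761 + 4.3674 = 24.0502
Step 3: Objective decrease = 0.5 * g^T H^(-1) g = 12.0251


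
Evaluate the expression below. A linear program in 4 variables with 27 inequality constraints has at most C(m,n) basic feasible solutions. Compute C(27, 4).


Each vertex corresponds to some choice of n active constraints out of m, so the number of vertices is at most C(m, n) = m! / (n!(m-n)!).
m = 27, n = 4
Numerator: 27 * 26 * 25 * 24
Denominator: 4! = 24
C(27, 4) = 17550


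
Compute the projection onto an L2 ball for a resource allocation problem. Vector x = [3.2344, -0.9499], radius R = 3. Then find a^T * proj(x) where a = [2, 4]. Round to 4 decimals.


Step 1: Compute ||x|| (intermediates to 6 decimals).
||x|| = sqrt(3.2344^2 + (-0.9499)^2) = 3.371002
Step 2: Project.
Since ||x|| > R, scale = R/||x|| = 3/3.371002 = 0.889943, proj(x) = scale * x
proj(x) = [2.878432, -0.845357]
Step 3: Dot product.
a^T * proj(x) = 2*2.878432 + 4*(-0.845357) = 2.3754


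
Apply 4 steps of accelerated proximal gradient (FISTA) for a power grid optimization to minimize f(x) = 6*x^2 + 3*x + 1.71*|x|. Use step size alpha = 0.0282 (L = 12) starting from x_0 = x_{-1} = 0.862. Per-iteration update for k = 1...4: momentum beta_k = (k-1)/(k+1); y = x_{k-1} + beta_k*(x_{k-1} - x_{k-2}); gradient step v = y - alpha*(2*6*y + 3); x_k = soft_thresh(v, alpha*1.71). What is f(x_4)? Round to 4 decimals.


FISTA on f(x) = 6*x^2 + 3*x + 1.71*|x|
L = 12, alpha = 0.0282
Iteration 1: beta = 0.0, y = 0.862 + 0.0*(0.862 - 0.862) = 0.862
  grad(y) = 13.344, v = y - alpha*grad = 0.4857
  prox(v) = soft_thresh(0.4857, 0.0482) = 0.4375
Iteration 2: beta = 0.3333, y = 0.4375 + 0.3333*(0.4375 - 0.862) = 0.296
  grad(y) = 6.5516, v = y - alpha*grad = 0.1112
  prox(v) = soft_thresh(0.1112, 0.0482) = 0.063
Iteration 3: beta = 0.5, y = 0.063 + 0.5*(0.063 - 0.4375) = -0.1243
  grad(y) = 1.509, v = y - alpha*grad = -0.1668
  prox(v) = soft_thresh(-0.1668, 0.0482) = -0.1186
Iteration 4: beta = 0.6, y = -0.1186 + 0.6*(-0.1186 - 0.063) = -0.2275
  grad(y) = 0.2697, v = y - alpha*grad = -0.2351
  prox(v) = soft_thresh(-0.2351, 0.0482) = -0.1869
f(x_4) = 6*(-0.1869)^2 + 3*(-0.1869) + 1.71*|-0.1869| = -0.0315


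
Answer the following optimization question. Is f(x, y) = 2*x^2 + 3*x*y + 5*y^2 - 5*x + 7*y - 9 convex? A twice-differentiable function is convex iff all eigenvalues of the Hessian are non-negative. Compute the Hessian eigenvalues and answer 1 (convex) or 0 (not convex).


The Hessian of f(x,y) = 2*x^2 + 3*x*y + 5*y^2 - 5*x + 7*y - 9 is:
H = [[4, 3], [3, 10]]
Trace = 4 + 10 = 14
Determinant = 4*10 - (3)^2 = 31
Discriminant = (14)^2 - 4*31 = 72.0
Eigenvalues: lambda_1 = 2.7574, lambda_2 = 11.2426
The function is convex.

1


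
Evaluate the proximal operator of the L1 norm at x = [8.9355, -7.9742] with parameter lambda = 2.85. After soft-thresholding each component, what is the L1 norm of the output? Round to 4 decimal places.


Soft-thresholding with lambda = 2.85:
prox(8.9355) = sign(8.9355)*max(|8.9355| - 2.85, 0) = 6.0855
prox(-7.9742) = sign(-7.9742)*max(|-7.9742| - 2.85, 0) = -5.1242
prox(x) = [6.0855, -5.1242]
||prox(x)||_1 = 6.0855 + 5.1242 = 11.2097


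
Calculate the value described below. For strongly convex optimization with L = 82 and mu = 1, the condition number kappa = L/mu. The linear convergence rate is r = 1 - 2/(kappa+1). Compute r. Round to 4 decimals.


Step 1: Compute the condition number.
kappa = L/mu = 82/1 = 82.0
Step 2: Compute the convergence rate.
r = 1 - 2/(kappa + 1) = 1 - 2*mu/(L + mu) = (L - mu)/(L + mu) = 81/83 = 0.9759


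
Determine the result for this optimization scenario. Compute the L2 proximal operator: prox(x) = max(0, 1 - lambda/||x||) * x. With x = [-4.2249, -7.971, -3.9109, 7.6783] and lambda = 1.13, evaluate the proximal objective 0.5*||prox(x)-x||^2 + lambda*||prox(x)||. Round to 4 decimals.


Step 1: Compute ||x||.
||x|| = 12.4755
Step 2: Compute scaling factor.
scale = max(0, 1 - 1.13/12.4755) = 0.9094
Step 3: prox(x) = [-3.8422, -7.249, -3.5567, 6.9828]
||prox(x)|| = 11.3455
Step 4: Proximal objective.
0.5*||prox-x||^2 = 0.6385
lambda*||prox|| = 12.8204
Total = 13.4589


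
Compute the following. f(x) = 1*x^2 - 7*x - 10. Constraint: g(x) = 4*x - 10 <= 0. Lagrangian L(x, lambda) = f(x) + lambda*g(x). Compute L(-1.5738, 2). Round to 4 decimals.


Step 1: Evaluate f(x).
f(-1.5738) = 1*(-1.5738)^2 - 7*(-1.5738) - 10 = 3.4934
Step 2: Evaluate g(x).
g(-1.5738) = 4*-1.5738 - 10 = -16.2952
Step 3: Compute Lagrangian.
L = 3.4934 + 2*-16.2952 = -29.097


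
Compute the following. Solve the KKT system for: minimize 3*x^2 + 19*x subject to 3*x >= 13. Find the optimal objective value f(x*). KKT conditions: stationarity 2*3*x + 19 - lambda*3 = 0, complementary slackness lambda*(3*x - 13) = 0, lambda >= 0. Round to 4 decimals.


Step 1: Try lambda = 0 (constraint inactive).
x_unc = -19/(2*3) = -3.1667
Check: 3*-3.1667 = -9.5001 < 13 -- violated!
Step 2: Constraint must be active: 3*x = 13
x* = 13/3 = 4.3333 (rounded; the exact value 13/3 is used below)
lambda = (2*3*(13/3) + 19)/3 = 15.0
Step 3: Compute optimal value.
f(x*) = 3*(13/3)^2 + 19*(13/3) = 138.6667


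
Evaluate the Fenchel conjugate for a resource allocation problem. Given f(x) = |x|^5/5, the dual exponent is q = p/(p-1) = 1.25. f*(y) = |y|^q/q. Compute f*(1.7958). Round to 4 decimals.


The conjugate exponent q satisfies 1/p + 1/q = 1.
p = 5, so q = 5/(5 - 1) = 1.25
|y|^q = 1.7958^1.25 = 2.0788
f*(1.7958) = 2.0788 / 1.25 = 1.6631


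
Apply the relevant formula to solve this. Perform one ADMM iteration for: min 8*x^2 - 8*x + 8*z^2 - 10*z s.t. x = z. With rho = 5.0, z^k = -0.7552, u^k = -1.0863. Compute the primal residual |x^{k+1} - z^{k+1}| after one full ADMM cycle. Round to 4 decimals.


ADMM iteration with rho = 5.0, z^k = -0.7552, u^k = -1.0863
Step 1: x-update.
Minimize 8*x^2 - 8*x + (5.0/2)*(x + 0.7552 - 1.0863)^2
FOC: (2*8 + 5.0)*x = 8 + 5.0*(-0.7552 + 1.0863)
x^{k+1} = 0.4598
Step 2: z-update.
Minimize 8*z^2 - 10*z + (5.0/2)*(0.4598 - z - 1.0863)^2
FOC: (2*8 + 5.0)*z = 10 + 5.0*(0.4598 - 1.0863)
z^{k+1} = 0.327
Step 3: u-update.
u^{k+1} = -1.0863 + 0.4598 - 0.327 = -0.9535
Step 4: Primal residual = |0.4598 - 0.327| = 0.1328


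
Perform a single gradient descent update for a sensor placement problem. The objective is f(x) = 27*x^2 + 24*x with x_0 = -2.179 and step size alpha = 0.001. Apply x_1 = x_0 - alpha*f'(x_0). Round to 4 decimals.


We compute the gradient at x_0 and apply the update.
f'(x) = 54*x + 24
f'(-2.179) = 54*-2.179 + 24 = -93.666
x_1 = -2.179 - 0.001*-93.666 = -2.0853


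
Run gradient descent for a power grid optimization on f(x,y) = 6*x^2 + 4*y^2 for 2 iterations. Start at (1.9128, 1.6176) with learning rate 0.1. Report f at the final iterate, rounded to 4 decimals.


Gradient descent on f(x,y) = 6*x^2 + 4*y^2.
Starting point: (1.9128, 1.6176), alpha = 0.1
Step 1: grad_x = 2*6*1.9128 = 22.9536, grad_y = 2*4*1.6176 = 12.9408
  x_1 = 1.9128 - 0.1*22.9536 = -0.3826
  y_1 = 1.6176 - 0.1*12.9408 = 0.3235
Step 2: grad_x = 2*6*-0.3826 = -4.5907, grad_y = 2*4*0.3235 = 2.5882
  x_2 = -0.3826 - 0.1*-4.5907 = 0.0765
  y_2 = 0.3235 - 0.1*2.5882 = 0.0647
f(0.0765, 0.0647) = 6*0.0765^2 + 4*0.0647^2 = 0.0519


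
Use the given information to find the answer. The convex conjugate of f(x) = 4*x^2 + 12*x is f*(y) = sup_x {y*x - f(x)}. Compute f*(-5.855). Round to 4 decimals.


f*(y) = sup_x {y*x - a*x^2 - b*x} = sup_x {(y-b)*x - a*x^2}
FOC: (y - b) - 2a*x = 0 => x* = (y - b)/(2a)
x* = (-5.855 - 12)/(2*4) = -2.2319
f*(-5.855) = (y-b)^2/(4a) = (-5.855 - 12)^2/(4*4)
= 318.801/16 = 19.9251


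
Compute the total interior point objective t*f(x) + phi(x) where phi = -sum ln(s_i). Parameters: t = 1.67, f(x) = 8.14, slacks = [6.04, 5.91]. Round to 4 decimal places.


Step 1: Compute log-barrier.
ln values: [1.7984, 1.7766]
phi = -(1.7984 + 1.7766) = -3.575
Step 2: Compute augmented objective.
t*f(x) = 1.67*8.14 = 13.5938
Total = 13.5938 - 3.575 = 10.0188


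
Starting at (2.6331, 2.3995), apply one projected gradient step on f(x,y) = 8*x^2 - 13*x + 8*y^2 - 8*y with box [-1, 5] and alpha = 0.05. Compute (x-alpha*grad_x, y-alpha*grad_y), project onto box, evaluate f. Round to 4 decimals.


Step 1: Compute gradient at (2.6331, 2.3995).
grad_x = 2*8*2.6331 - 13 = 29.1296
grad_y = 2*8*2.3995 - 8 = 30.392
Step 2: Gradient step.
x_raw = 2.6331 - 0.05*29.1296 = 1.1766
y_raw = 2.3995 - 0.05*30.392 = 0.8799
Step 3: Project onto [-1, 5].
x_proj = clip(1.1766) = 1.1766
y_proj = clip(0.8799) = 0.8799
Step 4: Evaluate f.
f(1.1766, 0.8799) = -5.066


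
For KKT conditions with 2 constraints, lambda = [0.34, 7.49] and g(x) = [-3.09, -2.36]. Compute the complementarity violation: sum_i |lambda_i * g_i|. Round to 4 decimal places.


KKT complementary slackness check:
lambda_1 * g_1 = 0.34 * -3.09 = -1.0506
lambda_2 * g_2 = 7.49 * -2.36 = -17.6764
Total violation = 1.0506 + 17.6764 = 18.727


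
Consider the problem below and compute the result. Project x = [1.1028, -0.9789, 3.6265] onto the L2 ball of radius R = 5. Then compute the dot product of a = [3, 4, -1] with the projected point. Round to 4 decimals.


Step 1: Compute ||x|| (intermediates to 6 decimals).
||x|| = sqrt(1.1028^2 + (-0.9789)^2 + 3.6265^2) = 3.914833
Step 2: Project.
Since ||x|| <= R, proj = x (no scaling needed).
proj(x) = [1.1028, -0.9789, 3.6265]
Step 3: Dot product.
a^T * proj(x) = 3*1.1028 + 4*(-0.9789) - 1*3.6265 = -4.2337


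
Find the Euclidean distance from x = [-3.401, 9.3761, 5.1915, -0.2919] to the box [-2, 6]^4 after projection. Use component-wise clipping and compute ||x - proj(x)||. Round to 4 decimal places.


Project each component onto [-2, 6].
clip(-3.401) = -2.0, clip(9.3761) = 6.0, clip(5.1915) = 5.1915, clip(-0.2919) = -0.2919
Projection = [-2.0, 6.0, 5.1915, -0.2919]
Squared diffs: [1.9628, 11.3981, 0.0, 0.0]
Distance = sqrt(13.3609) = 3.6552


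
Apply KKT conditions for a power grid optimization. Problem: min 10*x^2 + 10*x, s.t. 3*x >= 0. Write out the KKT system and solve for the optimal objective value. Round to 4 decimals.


Step 1: Try lambda = 0 (constraint inactive).
x_unc = -10/(2*10) = -0.5
Check: 3*-0.5 = -1.5 < 0 -- violated!
Step 2: Constraint must be active: 3*x = 0
x* = 0/3 = 0.0
lambda = (2*10*0.0 + 10)/3 = 3.3333
Step 3: Compute optimal value.
f(x*) = 10*0.0^2 + 10*0.0 = 0.0


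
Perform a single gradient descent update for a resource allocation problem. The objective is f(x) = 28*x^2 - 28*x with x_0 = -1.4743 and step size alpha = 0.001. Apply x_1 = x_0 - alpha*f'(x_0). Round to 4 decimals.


We compute the gradient at x_0 and apply the update.
f'(x) = 56*x - 28
f'(-1.4743) = 56*-1.4743 - 28 = -110.5608
x_1 = -1.4743 - 0.001*-110.5608 = -1.3637


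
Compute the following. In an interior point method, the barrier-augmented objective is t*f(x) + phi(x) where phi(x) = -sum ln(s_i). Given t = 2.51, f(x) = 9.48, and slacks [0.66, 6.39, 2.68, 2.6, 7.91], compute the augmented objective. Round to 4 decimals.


Step 1: Compute log-barrier.
ln values: [-0.4155, 1.8547, 0.9858, 0.9555, 2.0681]
phi = -(-0.4155 + 1.8547 + 0.9858 + 0.9555 + 2.0681) = -5.4487
Step 2: Compute augmented objective.
t*f(x) = 2.51*9.48 = 23.7948
Total = 23.7948 - 5.4487 = 18.3461


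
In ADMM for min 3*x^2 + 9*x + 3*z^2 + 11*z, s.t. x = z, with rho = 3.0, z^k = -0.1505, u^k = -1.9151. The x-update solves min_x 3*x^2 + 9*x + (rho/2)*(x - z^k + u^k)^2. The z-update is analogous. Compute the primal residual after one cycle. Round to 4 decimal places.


ADMM iteration with rho = 3.0, z^k = -0.1505, u^k = -1.9151
Step 1: x-update.
Minimize 3*x^2 + 9*x + (3.0/2)*(x + 0.1505 - 1.9151)^2
FOC: (2*3 + 3.0)*x = -9 + 3.0*(-0.1505 + 1.9151)
x^{k+1} = -0.4118
Step 2: z-update.
Minimize 3*z^2 + 11*z + (3.0/2)*(-0.4118 - z - 1.9151)^2
FOC: (2*3 + 3.0)*z = -11 + 3.0*(-0.4118 - 1.9151)
z^{k+1} = -1.9979
Step 3: u-update.
u^{k+1} = -1.9151 - 0.4118 + 1.9979 = -0.329
Step 4: Primal residual = |-0.4118 + 1.9979| = 1.5861


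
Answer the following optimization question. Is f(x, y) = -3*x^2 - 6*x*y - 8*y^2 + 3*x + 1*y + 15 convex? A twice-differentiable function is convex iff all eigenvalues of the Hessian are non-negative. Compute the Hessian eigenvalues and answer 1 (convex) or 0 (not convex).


The Hessian of f(x,y) = -3*x^2 - 6*x*y - 8*y^2 + 3*x + 1*y + 15 is:
H = [[-6, -6], [-6, -16]]
Trace = -6 - 16 = -22
Determinant = -6*-16 - (-6)^2 = 60
Discriminant = (-22)^2 - 4*60 = 244.0
Eigenvalues: lambda_1 = -18.8102, lambda_2 = -3.1898
The function is not convex.

0


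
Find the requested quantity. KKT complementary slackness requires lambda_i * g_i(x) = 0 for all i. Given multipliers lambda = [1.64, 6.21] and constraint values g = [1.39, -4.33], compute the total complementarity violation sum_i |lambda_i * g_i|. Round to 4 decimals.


KKT complementary slackness check:
lambda_1 * g_1 = 1.64 * 1.39 = 2.2796
lambda_2 * g_2 = 6.21 * -4.33 = -26.8893
Total violation = 2.2796 + 26.8893 = 29.1689


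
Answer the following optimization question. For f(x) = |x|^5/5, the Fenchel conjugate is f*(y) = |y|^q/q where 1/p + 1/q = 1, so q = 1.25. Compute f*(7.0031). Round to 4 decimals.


The conjugate exponent q satisfies 1/p + 1/q = 1.
p = 5, so q = 5/(5 - 1) = 1.25
|y|^q = 7.0031^1.25 = 11.3923
f*(7.0031) = 11.3923 / 1.25 = 9.1139


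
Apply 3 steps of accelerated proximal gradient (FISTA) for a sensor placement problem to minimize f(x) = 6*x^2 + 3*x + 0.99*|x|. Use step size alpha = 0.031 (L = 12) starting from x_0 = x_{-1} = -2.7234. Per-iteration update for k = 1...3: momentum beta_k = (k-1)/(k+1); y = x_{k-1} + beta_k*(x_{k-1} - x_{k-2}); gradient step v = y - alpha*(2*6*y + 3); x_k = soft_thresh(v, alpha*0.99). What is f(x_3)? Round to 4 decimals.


FISTA on f(x) = 6*x^2 + 3*x + 0.99*|x|
L = 12, alpha = 0.031
Iteration 1: beta = 0.0, y = -2.7234 + 0.0*(-2.7234 + 2.7234) = -2.7234
  grad(y) = -29.6808, v = y - alpha*grad = -1.8033
  prox(v) = soft_thresh(-1.8033, 0.0307) = -1.7726
Iteration 2: beta = 0.3333, y = -1.7726 + 0.3333*(-1.7726 + 2.7234) = -1.4557
  grad(y) = -14.4681, v = y - alpha*grad = -1.0072
  prox(v) = soft_thresh(-1.0072, 0.0307) = -0.9765
Iteration 3: beta = 0.5, y = -0.9765 + 0.5*(-0.9765 + 1.7726) = -0.5784
  grad(y) = -3.9409, v = y - alpha*grad = -0.4562
  prox(v) = soft_thresh(-0.4562, 0.0307) = -0.4255
f(x_3) = 6*(-0.4255)^2 + 3*(-0.4255) + 0.99*|-0.4255| = 0.2312


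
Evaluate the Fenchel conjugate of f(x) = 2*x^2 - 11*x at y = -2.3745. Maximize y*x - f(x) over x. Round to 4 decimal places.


f*(y) = sup_x {y*x - a*x^2 - b*x} = sup_x {(y-b)*x - a*x^2}
FOC: (y - b) - 2a*x = 0 => x* = (y - b)/(2a)
x* = (-2.3745 + 11)/(2*2) = 2.1564
f*(-2.3745) = (y-b)^2/(4a) = (-2.3745 + 11)^2/(4*2)
= 74.3993/8 = 9.2999


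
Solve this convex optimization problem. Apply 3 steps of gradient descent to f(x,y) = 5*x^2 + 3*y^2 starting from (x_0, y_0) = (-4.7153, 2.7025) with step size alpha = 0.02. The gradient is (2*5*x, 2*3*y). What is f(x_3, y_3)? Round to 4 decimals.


Gradient descent on f(x,y) = 5*x^2 + 3*y^2.
Starting point: (-4.7153, 2.7025), alpha = 0.02
Step 1: grad_x = 2*5*-4.7153 = -47.153, grad_y = 2*3*2.7025 = 16.215
  x_1 = -4.7153 - 0.02*-47.153 = -3.7722
  y_1 = 2.7025 - 0.02*16.215 = 2.3782
Step 2: grad_x = 2*5*-3.7722 = -37.7224, grad_y = 2*3*2.3782 = 14.2692
  x_2 = -3.7722 - 0.02*-37.7224 = -3.0178
  y_2 = 2.3782 - 0.02*14.2692 = 2.0928
Step 3: grad_x = 2*5*-3.0178 = -30.1779, grad_y = 2*3*2.0928 = 12.5569
  x_3 = -3.0178 - 0.02*-30.1779 = -2.4142
  y_3 = 2.0928 - 0.02*12.5569 = 1.8417
f(-2.4142, 1.8417) = 5*(-2.4142)^2 + 3*1.8417^2 = 39.318


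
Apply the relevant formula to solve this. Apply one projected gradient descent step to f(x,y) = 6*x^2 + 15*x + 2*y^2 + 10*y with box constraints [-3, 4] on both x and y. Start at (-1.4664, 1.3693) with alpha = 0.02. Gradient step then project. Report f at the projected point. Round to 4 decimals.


Step 1: Compute gradient at (-1.4664, 1.3693).
grad_x = 2*6*-1.4664 + 15 = -2.5968
grad_y = 2*2*1.3693 + 10 = 15.4772
Step 2: Gradient step.
x_raw = -1.4664 - 0.02*-2.5968 = -1.4145
y_raw = 1.3693 - 0.02*15.4772 = 1.0598
Step 3: Project onto [-3, 4].
x_proj = clip(-1.4145) = -1.4145
y_proj = clip(1.0598) = 1.0598
Step 4: Evaluate f.
f(-1.4145, 1.0598) = 3.631


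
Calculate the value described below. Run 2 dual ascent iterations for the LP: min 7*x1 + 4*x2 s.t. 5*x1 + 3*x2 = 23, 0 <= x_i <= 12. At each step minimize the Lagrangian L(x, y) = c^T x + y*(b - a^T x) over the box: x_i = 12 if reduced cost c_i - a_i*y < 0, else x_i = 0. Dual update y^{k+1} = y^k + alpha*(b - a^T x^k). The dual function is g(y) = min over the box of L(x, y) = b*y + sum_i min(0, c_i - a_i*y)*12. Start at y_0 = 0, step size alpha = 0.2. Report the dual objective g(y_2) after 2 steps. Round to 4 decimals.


Dual ascent for LP: min 7*x1 + 4*x2, 5*x1 + 3*x2 = 23, 0 <= x_i <= 12
Step 1: y^k = 0.0, reduced costs: (7.0, 4.0)
  x^k = (0.0, 0.0), subgradient = b - a^T x = 23.0
  y^{k+1} = 0.0 + 0.2*23.0 = 4.6
Step 2: y^k = 4.6, reduced costs: (-16.0, -9.8)
  x^k = (12.0, 12.0), subgradient = b - a^T x = -73.0
  y^{k+1} = 4.6 + 0.2*-73.0 = -10.0
Dual objective at y_2 = -10.0: reduced costs (57.0, 34.0), box minimizer x = (0.0, 0.0)
g(y_2) = b*y + (c1 - a1*y)*x1 + (c2 - a2*y)*x2 = 23*(-10.0) + 57.0*0.0 + 34.0*0.0 = -230.0 + 0.0 + 0.0 = -230.0


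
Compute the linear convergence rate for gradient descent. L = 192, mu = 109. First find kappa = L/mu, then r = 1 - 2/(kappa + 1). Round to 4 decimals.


Step 1: Compute the condition number.
kappa = L/mu = 192/109 = 1.7615
Step 2: Compute the convergence rate.
r = 1 - 2/(kappa + 1) = 1 - 2*mu/(L + mu) = (L - mu)/(L + mu) = 83/301 = 0.2757


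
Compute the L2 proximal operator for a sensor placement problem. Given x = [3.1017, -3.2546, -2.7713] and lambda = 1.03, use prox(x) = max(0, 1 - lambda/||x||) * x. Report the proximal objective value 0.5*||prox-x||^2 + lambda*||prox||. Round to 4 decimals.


Step 1: Compute ||x||.
||x|| = 5.2814
Step 2: Compute scaling factor.
scale = max(0, 1 - 1.03/5.2814) = 0.805
Step 3: prox(x) = [2.4968, -2.6199, -2.2308]
||prox(x)|| = 4.2514
Step 4: Proximal objective.
0.5*||prox-x||^2 = 0.5305
lambda*||prox|| = 4.3789
Total = 4.9094


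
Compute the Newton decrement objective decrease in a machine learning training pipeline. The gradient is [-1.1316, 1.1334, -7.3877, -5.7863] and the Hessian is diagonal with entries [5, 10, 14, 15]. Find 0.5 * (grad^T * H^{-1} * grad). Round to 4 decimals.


Step 1: H is diagonal, so H^(-1) * g = [-0.2263, 0.1133, -0.5277, -0.3858].
Step 2: g^T H^(-1) g = sum_i g_i^2 / H_ii
  = (-1.1316)^2/5 + (1.1334)^2/10 + (-7.3877)^2/14 + (-5.7863)^2/15
  = 0.2561 + 0.1285 + 3.8984 + 2.2321 = 6.5151
Step 3: Objective decrease = 0.5 * g^T H^(-1) g = 3.2575


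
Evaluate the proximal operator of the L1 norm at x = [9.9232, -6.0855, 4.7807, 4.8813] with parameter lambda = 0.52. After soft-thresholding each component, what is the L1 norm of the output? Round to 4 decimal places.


Soft-thresholding with lambda = 0.52:
prox(9.9232) = sign(9.9232)*max(|9.9232| - 0.52, 0) = 9.4032
prox(-6.0855) = sign(-6.0855)*max(|-6.0855| - 0.52, 0) = -5.5655
prox(4.7807) = sign(4.7807)*max(|4.7807| - 0.52, 0) = 4.2607
prox(4.8813) = sign(4.8813)*max(|4.8813| - 0.52, 0) = 4.3613
prox(x) = [9.4032, -5.5655, 4.2607, 4.3613]
||prox(x)||_1 = 9.4032 + 5.5655 + 4.2607 + 4.3613 = 23.5907


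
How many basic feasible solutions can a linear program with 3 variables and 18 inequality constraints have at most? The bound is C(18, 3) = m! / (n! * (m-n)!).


Each vertex corresponds to some choice of n active constraints out of m, so the number of vertices is at most C(m, n) = m! / (n!(m-n)!).
m = 18, n = 3
Numerator: 18 * 17 * 16
Denominator: 3! = 6
C(18, 3) = 816


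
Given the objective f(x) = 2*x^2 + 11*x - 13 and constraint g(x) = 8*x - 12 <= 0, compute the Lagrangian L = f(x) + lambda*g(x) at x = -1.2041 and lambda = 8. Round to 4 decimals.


Step 1: Evaluate f(x).
f(-1.2041) = 2*(-1.2041)^2 + 11*(-1.2041) - 13 = -23.3454
Step 2: Evaluate g(x).
g(-1.2041) = 8*-1.2041 - 12 = -21.6328
Step 3: Compute Lagrangian.
L = -23.3454 + 8*-21.6328 = -196.4078


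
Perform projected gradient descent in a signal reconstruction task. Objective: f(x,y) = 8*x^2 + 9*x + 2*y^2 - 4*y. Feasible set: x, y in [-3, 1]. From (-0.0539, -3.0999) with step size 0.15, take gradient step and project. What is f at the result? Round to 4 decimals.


Step 1: Compute gradient at (-0.0539, -3.0999).
grad_x = 2*8*-0.0539 + 9 = 8.1376
grad_y = 2*2*-3.0999 - 4 = -16.3996
Step 2: Gradient step.
x_raw = -0.0539 - 0.15*8.1376 = -1.2745
y_raw = -3.0999 - 0.15*-16.3996 = -0.64
Step 3: Project onto [-3, 1].
x_proj = clip(-1.2745) = -1.2745
y_proj = clip(-0.64) = -0.64
Step 4: Evaluate f.
f(-1.2745, -0.64) = 4.9037


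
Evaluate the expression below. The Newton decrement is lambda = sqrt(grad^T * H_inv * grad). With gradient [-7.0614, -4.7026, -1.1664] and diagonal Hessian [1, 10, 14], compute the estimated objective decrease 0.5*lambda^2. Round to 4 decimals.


Step 1: H is diagonal, so H^(-1) * g = [-7.0614, -0.4703, -0.0833].
Step 2: g^T H^(-1) g = sum_i g_i^2 / H_ii
  = (-7.0614)^2/1 + (-4.7026)^2/10 + (-1.1664)^2/14
  = 49.8634 + 2.2114 + 0.0972 = 52.172
Step 3: Objective decrease = 0.5 * g^T H^(-1) g = 26.086


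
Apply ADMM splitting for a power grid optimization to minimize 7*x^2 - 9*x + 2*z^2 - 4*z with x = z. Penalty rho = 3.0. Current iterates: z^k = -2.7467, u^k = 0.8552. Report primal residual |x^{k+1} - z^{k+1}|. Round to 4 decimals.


ADMM iteration with rho = 3.0, z^k = -2.7467, u^k = 0.8552
Step 1: x-update.
Minimize 7*x^2 - 9*x + (3.0/2)*(x + 2.7467 + 0.8552)^2
FOC: (2*7 + 3.0)*x = 9 + 3.0*(-2.7467 - 0.8552)
x^{k+1} = -0.1062
Step 2: z-update.
Minimize 2*z^2 - 4*z + (3.0/2)*(-0.1062 - z + 0.8552)^2
FOC: (2*2 + 3.0)*z = 4 + 3.0*(-0.1062 + 0.8552)
z^{k+1} = 0.8924
Step 3: u-update.
u^{k+1} = 0.8552 - 0.1062 - 0.8924 = -0.1434
Step 4: Primal residual = |-0.1062 - 0.8924| = 0.9986


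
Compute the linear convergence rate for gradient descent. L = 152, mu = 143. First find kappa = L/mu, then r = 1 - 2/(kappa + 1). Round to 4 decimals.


Step 1: Compute the condition number.
kappa = L/mu = 152/143 = 1.0629
Step 2: Compute the convergence rate.
r = 1 - 2/(kappa + 1) = 1 - 2*mu/(L + mu) = (L - mu)/(L + mu) = 9/295 = 0.0305


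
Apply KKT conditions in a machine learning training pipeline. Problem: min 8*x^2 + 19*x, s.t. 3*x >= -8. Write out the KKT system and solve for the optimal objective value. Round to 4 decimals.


Step 1: Try lambda = 0 (constraint inactive).
Stationarity: 2*8*x + 19 = 0
x* = -19/(2*8) = -1.1875
Check constraint: 3*-1.1875 = -3.5625 >= -8 -- satisfied.
Step 2: Compute optimal value.
f(x*) = 8*(-1.1875)^2 + 19*(-1.1875) = -11.2813


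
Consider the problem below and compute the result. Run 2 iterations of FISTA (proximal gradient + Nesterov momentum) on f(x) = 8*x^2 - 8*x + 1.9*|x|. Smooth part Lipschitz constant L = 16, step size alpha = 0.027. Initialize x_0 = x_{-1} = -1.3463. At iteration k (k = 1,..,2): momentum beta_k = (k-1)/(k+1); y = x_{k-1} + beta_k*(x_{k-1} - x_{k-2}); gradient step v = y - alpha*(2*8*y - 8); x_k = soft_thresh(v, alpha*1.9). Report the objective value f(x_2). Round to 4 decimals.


FISTA on f(x) = 8*x^2 - 8*x + 1.9*|x|
L = 16, alpha = 0.027
Iteration 1: beta = 0.0, y = -1.3463 + 0.0*(-1.3463 + 1.3463) = -1.3463
  grad(y) = -29.5408, v = y - alpha*grad = -0.5487
  prox(v) = soft_thresh(-0.5487, 0.0513) = -0.4974
Iteration 2: beta = 0.3333, y = -0.4974 + 0.3333*(-0.4974 + 1.3463) = -0.2144
  grad(y) = -11.4309, v = y - alpha*grad = 0.0942
  prox(v) = soft_thresh(0.0942, 0.0513) = 0.0429
f(x_2) = 8*0.0429^2 - 8*0.0429 + 1.9*|0.0429| = -0.247


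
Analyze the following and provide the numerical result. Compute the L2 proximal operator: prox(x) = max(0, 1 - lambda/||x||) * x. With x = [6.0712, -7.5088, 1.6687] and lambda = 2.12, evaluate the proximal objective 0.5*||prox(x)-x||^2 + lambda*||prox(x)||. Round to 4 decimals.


Step 1: Compute ||x||.
||x|| = 9.7993
Step 2: Compute scaling factor.
scale = max(0, 1 - 2.12/9.7993) = 0.7837
Step 3: prox(x) = [4.7577, -5.8843, 1.3077]
||prox(x)|| = 7.6793
Step 4: Proximal objective.
0.5*||prox-x||^2 = 2.2472
lambda*||prox|| = 16.2801
Total = 18.5273


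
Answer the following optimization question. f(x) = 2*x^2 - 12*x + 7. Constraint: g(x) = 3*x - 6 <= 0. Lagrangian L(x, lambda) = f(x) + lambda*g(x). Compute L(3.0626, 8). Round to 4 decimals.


Step 1: Evaluate f(x).
f(3.0626) = 2*3.0626^2 - 12*3.0626 + 7 = -10.9922
Step 2: Evaluate g(x).
g(3.0626) = 3*3.0626 - 6 = 3.1878
Step 3: Compute Lagrangian.
L = -10.9922 + 8*3.1878 = 14.5102


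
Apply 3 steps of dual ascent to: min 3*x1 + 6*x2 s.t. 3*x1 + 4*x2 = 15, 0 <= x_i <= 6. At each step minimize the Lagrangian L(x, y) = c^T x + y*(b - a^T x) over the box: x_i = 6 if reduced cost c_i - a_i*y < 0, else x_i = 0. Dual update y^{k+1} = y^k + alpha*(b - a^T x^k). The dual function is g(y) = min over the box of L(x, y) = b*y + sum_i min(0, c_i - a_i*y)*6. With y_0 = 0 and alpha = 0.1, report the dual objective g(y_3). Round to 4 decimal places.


Dual ascent for LP: min 3*x1 + 6*x2, 3*x1 + 4*x2 = 15, 0 <= x_i <= 6
Step 1: y^k = 0.0, reduced costs: (3.0, 6.0)
  x^k = (0.0, 0.0), subgradient = b - a^T x = 15.0
  y^{k+1} = 0.0 + 0.1*15.0 = 1.5
Step 2: y^k = 1.5, reduced costs: (-1.5, 0.0)
  x^k = (6.0, 0.0), subgradient = b - a^T x = -3.0
  y^{k+1} = 1.5 + 0.1*-3.0 = 1.2
Step 3: y^k = 1.2, reduced costs: (-0.6, 1.2)
  x^k = (6.0, 0.0), subgradient = b - a^T x = -3.0
  y^{k+1} = 1.2 + 0.1*-3.0 = 0.9
Dual objective at y_3 = 0.9: reduced costs (0.3, 2.4), box minimizer x = (0.0, 0.0)
g(y_3) = b*y + (c1 - a1*y)*x1 + (c2 - a2*y)*x2 = 15*0.9 + 0.3*0.0 + 2.4*0.0 = 13.5 + 0.0 + 0.0 = 13.5


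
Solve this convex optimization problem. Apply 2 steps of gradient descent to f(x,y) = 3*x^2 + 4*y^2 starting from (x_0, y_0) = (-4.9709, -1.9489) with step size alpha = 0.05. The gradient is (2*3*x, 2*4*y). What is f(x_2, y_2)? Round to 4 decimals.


Gradient descent on f(x,y) = 3*x^2 + 4*y^2.
Starting point: (-4.9709, -1.9489), alpha = 0.05
Step 1: grad_x = 2*3*-4.9709 = -29.8254, grad_y = 2*4*-1.9489 = -15.5912
  x_1 = -4.9709 - 0.05*-29.8254 = -3.4796
  y_1 = -1.9489 - 0.05*-15.5912 = -1.1693
Step 2: grad_x = 2*3*-3.4796 = -20.8778, grad_y = 2*4*-1.1693 = -9.3547
  x_2 = -3.4796 - 0.05*-20.8778 = -2.4357
  y_2 = -1.1693 - 0.05*-9.3547 = -0.7016
f(-2.4357, -0.7016) = 3*(-2.4357)^2 + 4*(-0.7016)^2 = 19.7675


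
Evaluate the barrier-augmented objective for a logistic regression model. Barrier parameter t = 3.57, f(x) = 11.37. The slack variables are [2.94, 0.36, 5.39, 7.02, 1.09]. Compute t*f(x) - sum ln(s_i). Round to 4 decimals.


Step 1: Compute log-barrier.
ln values: [1.0784, -1.0217, 1.6845, 1.9488, 0.0862]
phi = -(1.0784 - 1.0217 + 1.6845 + 1.9488 + 0.0862) = -3.7762
Step 2: Compute augmented objective.
t*f(x) = 3.57*11.37 = 40.5909
Total = 40.5909 - 3.7762 = 36.8147


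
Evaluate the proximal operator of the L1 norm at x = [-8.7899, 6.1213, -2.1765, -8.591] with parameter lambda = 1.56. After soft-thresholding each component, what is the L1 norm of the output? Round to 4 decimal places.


Soft-thresholding with lambda = 1.56:
prox(-8.7899) = sign(-8.7899)*max(|-8.7899| - 1.56, 0) = -7.2299
prox(6.1213) = sign(6.1213)*max(|6.1213| - 1.56, 0) = 4.5613
prox(-2.1765) = sign(-2.1765)*max(|-2.1765| - 1.56, 0) = -0.6165
prox(-8.591) = sign(-8.591)*max(|-8.591| - 1.56, 0) = -7.031
prox(x) = [-7.2299, 4.5613, -0.6165, -7.031]
||prox(x)||_1 = 7.2299 + 4.5613 + 0.6165 + 7.031 = 19.4387


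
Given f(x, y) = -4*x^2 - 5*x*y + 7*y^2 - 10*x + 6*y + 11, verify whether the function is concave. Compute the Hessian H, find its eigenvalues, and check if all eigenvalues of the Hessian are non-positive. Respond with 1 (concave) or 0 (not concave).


The Hessian of f(x,y) = -4*x^2 - 5*x*y + 7*y^2 - 10*x + 6*y + 11 is:
H = [[-8, -5], [-5, 14]]
Trace = -8 + 14 = 6
Determinant = -8*14 - (-5)^2 = -137
Discriminant = (6)^2 - 4*-137 = 584.0
Eigenvalues: lambda_1 = -9.083, lambda_2 = 15.083
The function is not concave.

0


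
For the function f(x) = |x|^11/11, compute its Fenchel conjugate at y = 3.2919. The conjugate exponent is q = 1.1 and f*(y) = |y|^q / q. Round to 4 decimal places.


The conjugate exponent q satisfies 1/p + 1/q = 1.
p = 11, so q = 11/(11 - 1) = 1.1
|y|^q = 3.2919^1.1 = 3.7084
f*(3.2919) = 3.7084 / 1.1 = 3.3713


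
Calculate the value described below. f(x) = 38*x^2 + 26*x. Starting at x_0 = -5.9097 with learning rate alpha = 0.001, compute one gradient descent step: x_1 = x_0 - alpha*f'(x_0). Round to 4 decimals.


We compute the gradient at x_0 and apply the update.
f'(x) = 76*x + 26
f'(-5.9097) = 76*-5.9097 + 26 = -423.1372
x_1 = -5.9097 - 0.001*-423.1372 = -5.4866


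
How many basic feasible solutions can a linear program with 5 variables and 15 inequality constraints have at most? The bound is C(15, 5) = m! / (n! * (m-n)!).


Each vertex corresponds to some choice of n active constraints out of m, so the number of vertices is at most C(m, n) = m! / (n!(m-n)!).
m = 15, n = 5
Numerator: 15 * 14 * 13 * 12 * 11
Denominator: 5! = 120
C(15, 5) = 3003


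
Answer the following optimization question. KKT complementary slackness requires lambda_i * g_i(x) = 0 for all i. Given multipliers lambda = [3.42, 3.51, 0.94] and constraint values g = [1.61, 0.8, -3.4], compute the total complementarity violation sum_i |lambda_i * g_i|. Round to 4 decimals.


KKT complementary slackness check:
lambda_1 * g_1 = 3.42 * 1.61 = 5.5062
lambda_2 * g_2 = 3.51 * 0.8 = 2.808
lambda_3 * g_3 = 0.94 * -3.4 = -3.196
Total violation = 5.5062 + 2.808 + 3.196 = 11.5102


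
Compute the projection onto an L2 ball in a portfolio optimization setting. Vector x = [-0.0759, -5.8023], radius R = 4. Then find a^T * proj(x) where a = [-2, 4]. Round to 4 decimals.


Step 1: Compute ||x|| (intermediates to 6 decimals).
||x|| = sqrt((-0.0759)^2 + (-5.8023)^2) = 5.802796
Step 2: Project.
Since ||x|| > R, scale = R/||x|| = 4/5.802796 = 0.689323, proj(x) = scale * x
proj(x) = [-0.05232, -3.999659]
Step 3: Dot product.
a^T * proj(x) = -2*(-0.05232) + 4*(-3.999659) = -15.894


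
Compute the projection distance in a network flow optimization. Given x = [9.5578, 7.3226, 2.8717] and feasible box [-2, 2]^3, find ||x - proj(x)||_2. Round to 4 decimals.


Project each component onto [-2, 2].
clip(9.5578) = 2.0, clip(7.3226) = 2.0, clip(2.8717) = 2.0
Projection = [2.0, 2.0, 2.0]
Squared diffs: [57.1203, 28.3301, 0.7599]
Distance = sqrt(86.2103) = 9.2849


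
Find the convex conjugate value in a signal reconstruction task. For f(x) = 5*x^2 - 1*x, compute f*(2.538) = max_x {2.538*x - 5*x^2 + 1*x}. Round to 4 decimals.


f*(y) = sup_x {y*x - a*x^2 - b*x} = sup_x {(y-b)*x - a*x^2}
FOC: (y - b) - 2a*x = 0 => x* = (y - b)/(2a)
x* = (2.538 + 1)/(2*5) = 0.3538
f*(2.538) = (y-b)^2/(4a) = (2.538 + 1)^2/(4*5)
= 12.5174/20 = 0.6259


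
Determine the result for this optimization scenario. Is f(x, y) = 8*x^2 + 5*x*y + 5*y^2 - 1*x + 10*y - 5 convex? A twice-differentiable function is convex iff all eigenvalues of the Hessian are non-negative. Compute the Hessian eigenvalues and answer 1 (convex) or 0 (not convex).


The Hessian of f(x,y) = 8*x^2 + 5*x*y + 5*y^2 - 1*x + 10*y - 5 is:
H = [[16, 5], [5, 10]]
Trace = 16 + 10 = 26
Determinant = 16*10 - (5)^2 = 135
Discriminant = (26)^2 - 4*135 = 136.0
Eigenvalues: lambda_1 = 7.169, lambda_2 = 18.831
The function is convex.

1


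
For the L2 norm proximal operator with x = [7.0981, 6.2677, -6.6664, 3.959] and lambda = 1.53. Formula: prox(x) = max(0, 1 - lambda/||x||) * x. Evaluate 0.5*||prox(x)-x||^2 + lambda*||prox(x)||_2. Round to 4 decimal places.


Step 1: Compute ||x||.
||x|| = 12.2385
Step 2: Compute scaling factor.
scale = max(0, 1 - 1.53/12.2385) = 0.875
Step 3: prox(x) = [6.2107, 5.4841, -5.833, 3.4641]
||prox(x)|| = 10.7085
Step 4: Proximal objective.
0.5*||prox-x||^2 = 1.1705
lambda*||prox|| = 16.384
Total = 17.5545


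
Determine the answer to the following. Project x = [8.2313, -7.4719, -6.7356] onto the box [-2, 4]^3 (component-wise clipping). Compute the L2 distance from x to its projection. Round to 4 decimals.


Project each component onto [-2, 4].
clip(8.2313) = 4.0, clip(-7.4719) = -2.0, clip(-6.7356) = -2.0
Projection = [4.0, -2.0, -2.0]
Squared diffs: [17.9039, 29.9417, 22.4259]
Distance = sqrt(70.2715) = 8.3828


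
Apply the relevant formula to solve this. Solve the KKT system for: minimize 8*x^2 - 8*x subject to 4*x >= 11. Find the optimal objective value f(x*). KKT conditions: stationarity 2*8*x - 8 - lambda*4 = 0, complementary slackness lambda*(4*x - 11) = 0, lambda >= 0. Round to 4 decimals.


Step 1: Try lambda = 0 (constraint inactive).
x_unc = 8/(2*8) = 0.5
Check: 4*0.5 = 2.0 < 11 -- violated!
Step 2: Constraint must be active: 4*x = 11
x* = 11/4 = 2.75
lambda = (2*8*2.75 - 8)/4 = 9.0
Step 3: Compute optimal value.
f(x*) = 8*2.75^2 - 8*2.75 = 38.5


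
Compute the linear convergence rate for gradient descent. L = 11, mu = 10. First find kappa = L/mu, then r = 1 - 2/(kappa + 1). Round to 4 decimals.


Step 1: Compute the condition number.
kappa = L/mu = 11/10 = 1.1
Step 2: Compute the convergence rate.
r = 1 - 2/(kappa + 1) = 1 - 2*mu/(L + mu) = (L - mu)/(L + mu) = 1/21 = 0.0476


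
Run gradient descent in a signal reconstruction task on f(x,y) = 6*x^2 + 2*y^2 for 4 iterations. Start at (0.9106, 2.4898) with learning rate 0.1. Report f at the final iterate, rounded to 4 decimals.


Gradient descent on f(x,y) = 6*x^2 + 2*y^2.
Starting point: (0.9106, 2.4898), alpha = 0.1
Step 1: grad_x = 2*6*0.9106 = 10.9272, grad_y = 2*2*2.4898 = 9.9592
  x_1 = 0.9106 - 0.1*10.9272 = -0.1821
  y_1 = 2.4898 - 0.1*9.9592 = 1.4939
Step 2: grad_x = 2*6*-0.1821 = -2.1854, grad_y = 2*2*1.4939 = 5.9755
  x_2 = -0.1821 - 0.1*-2.1854 = 0.0364
  y_2 = 1.4939 - 0.1*5.9755 = 0.8963
Step 3: grad_x = 2*6*0.0364 = 0.4371, grad_y = 2*2*0.8963 = 3.5853
  x_3 = 0.0364 - 0.1*0.4371 = -0.0073
  y_3 = 0.8963 - 0.1*3.5853 = 0.5378
Step 4: grad_x = 2*6*-0.0073 = -0.0874, grad_y = 2*2*0.5378 = 2.1512
  x_4 = -0.0073 - 0.1*-0.0874 = 0.0015
  y_4 = 0.5378 - 0.1*2.1512 = 0.3227
f(0.0015, 0.3227) = 6*0.0015^2 + 2*0.3227^2 = 0.2083


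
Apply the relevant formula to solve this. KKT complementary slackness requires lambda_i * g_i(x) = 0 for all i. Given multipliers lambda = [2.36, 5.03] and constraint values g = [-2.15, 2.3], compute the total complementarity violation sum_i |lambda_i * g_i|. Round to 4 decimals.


KKT complementary slackness check:
lambda_1 * g_1 = 2.36 * -2.15 = -5.074
lambda_2 * g_2 = 5.03 * 2.3 = 11.569
Total violation = 5.074 + 11.569 = 16.643


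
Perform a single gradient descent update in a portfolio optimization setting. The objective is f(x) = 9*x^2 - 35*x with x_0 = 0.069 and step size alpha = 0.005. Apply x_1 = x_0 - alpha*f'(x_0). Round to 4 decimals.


We compute the gradient at x_0 and apply the update.
f'(x) = 18*x - 35
f'(0.069) = 18*0.069 - 35 = -33.758
x_1 = 0.069 - 0.005*-33.758 = 0.2378


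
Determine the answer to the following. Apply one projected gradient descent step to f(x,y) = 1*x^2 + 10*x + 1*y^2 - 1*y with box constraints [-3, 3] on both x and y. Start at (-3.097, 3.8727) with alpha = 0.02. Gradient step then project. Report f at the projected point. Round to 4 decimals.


Step 1: Compute gradient at (-3.097, 3.8727).
grad_x = 2*1*-3.097 + 10 = 3.806
grad_y = 2*1*3.8727 - 1 = 6.7454
Step 2: Gradient step.
x_raw = -3.097 - 0.02*3.806 = -3.1731
y_raw = 3.8727 - 0.02*6.7454 = 3.7378
Step 3: Project onto [-3, 3].
x_proj = clip(-3.1731) = -3.0
y_proj = clip(3.7378) = 3.0
Step 4: Evaluate f.
f(-3.0, 3.0) = -15.0


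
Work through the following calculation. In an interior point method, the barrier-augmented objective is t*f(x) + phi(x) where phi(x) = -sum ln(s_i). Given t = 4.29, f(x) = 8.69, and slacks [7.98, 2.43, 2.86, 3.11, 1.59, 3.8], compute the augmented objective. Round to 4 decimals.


Step 1: Compute log-barrier.
ln values: [2.0769, 0.8879, 1.0508, 1.1346, 0.4637, 1.335]
phi = -(2.0769 + 0.8879 + 1.0508 + 1.1346 + 0.4637 + 1.335) = -6.949
Step 2: Compute augmented objective.
t*f(x) = 4.29*8.69 = 37.2801
Total = 37.2801 - 6.949 = 30.3311


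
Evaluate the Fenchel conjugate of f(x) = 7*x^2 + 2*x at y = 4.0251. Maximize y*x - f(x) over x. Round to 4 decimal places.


f*(y) = sup_x {y*x - a*x^2 - b*x} = sup_x {(y-b)*x - a*x^2}
FOC: (y - b) - 2a*x = 0 => x* = (y - b)/(2a)
x* = (4.0251 - 2)/(2*7) = 0.1447
f*(4.0251) = (y-b)^2/(4a) = (4.0251 - 2)^2/(4*7)
= 4.101/28 = 0.1465
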